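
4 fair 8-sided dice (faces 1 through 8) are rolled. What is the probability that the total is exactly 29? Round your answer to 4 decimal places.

There are 8^4 = 4096 equally likely outcomes.
The number of ordered 4-tuples from {1,…,8} summing to 29 is 20.
P(sum = 29) = 20/4096 = 5/1024 ≈ 0.0049.

0.0049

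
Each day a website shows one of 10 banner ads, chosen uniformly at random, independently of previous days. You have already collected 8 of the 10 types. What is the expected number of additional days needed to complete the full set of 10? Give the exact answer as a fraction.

Starting from 8 distinct types, each trial gives a new one with probability (10−i)/10 when i types are held, so the wait for the next new type is 10/(10−i).
E = 10/2 + 10/1 = 15.

15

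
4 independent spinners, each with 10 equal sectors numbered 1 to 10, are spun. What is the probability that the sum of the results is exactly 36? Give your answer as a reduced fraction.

There are 10^4 = 10000 equally likely outcomes.
The number of ordered 4-tuples from {1,…,10} summing to 36 is 35.
P(sum = 36) = 35/10000 = 7/2000.

7/2000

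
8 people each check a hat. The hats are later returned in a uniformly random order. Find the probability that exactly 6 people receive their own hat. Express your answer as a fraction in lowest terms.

1/1440

Choose which 6 of the 8 are fixed: C(8,6) = 28 ways.
The remaining 2 must have no fixed point: D(2) = 1.
P = 28·1/40320 = 1/1440.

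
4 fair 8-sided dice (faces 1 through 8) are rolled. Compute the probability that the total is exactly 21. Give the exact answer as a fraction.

71/1024

There are 8^4 = 4096 equally likely outcomes.
The number of ordered 4-tuples from {1,…,8} summing to 21 is 284.
P(sum = 21) = 284/4096 = 71/1024.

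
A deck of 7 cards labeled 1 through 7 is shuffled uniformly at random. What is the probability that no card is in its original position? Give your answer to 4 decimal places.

0.3679

This is the derangement probability: permutations of 7 with no fixed point.
D(7) = 7! · (1 − 1/1! + 1/2! − ··· + (−1)^7/7!) = 1854.
P = 1854/5040 = 103/280 ≈ 0.3679.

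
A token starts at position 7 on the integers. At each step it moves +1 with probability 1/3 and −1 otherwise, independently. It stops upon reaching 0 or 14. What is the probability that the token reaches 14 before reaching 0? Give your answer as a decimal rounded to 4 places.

0.0078

Let r = q/p = (2/3)/(1/3) = 2. The recurrence P(i) = p·P(i+1) + q·P(i−1) with P(0)=0, P(14)=1 gives P(i) = (1 − r^i)/(1 − r^14).
P(7) = (1 − (2)^7) / (1 − (2)^14) = 1/129 ≈ 0.0078.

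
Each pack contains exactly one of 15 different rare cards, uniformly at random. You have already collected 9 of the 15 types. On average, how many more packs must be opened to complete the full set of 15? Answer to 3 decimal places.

36.750

Starting from 9 distinct types, each trial gives a new one with probability (15−i)/15 when i types are held, so the wait for the next new type is 15/(15−i).
E = 15/6 + 15/5 + 15/4 + 15/3 + 15/2 + 15/1 = 147/4 ≈ 36.750.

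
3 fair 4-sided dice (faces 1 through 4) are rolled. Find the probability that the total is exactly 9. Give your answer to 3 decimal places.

There are 4^3 = 64 equally likely outcomes.
The number of ordered 3-tuples from {1,…,4} summing to 9 is 10.
P(sum = 9) = 10/64 = 5/32 ≈ 0.156.

0.156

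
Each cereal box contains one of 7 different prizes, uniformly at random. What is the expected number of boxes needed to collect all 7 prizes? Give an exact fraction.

After i distinct types are collected, each trial gives a new one with probability (7−i)/7, so the expected wait for the next new type is 7/(7−i).
E = 7/7 + 7/6 + 7/5 + 7/4 + 7/3 + 7/2 + 7/1 = 363/20.

363/20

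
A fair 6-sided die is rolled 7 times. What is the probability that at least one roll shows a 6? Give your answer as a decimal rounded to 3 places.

P(no roll shows a 6) = (5/6)^7 ≈ 0.279.
P(at least one) = 1 − 0.279 = 0.721.

0.721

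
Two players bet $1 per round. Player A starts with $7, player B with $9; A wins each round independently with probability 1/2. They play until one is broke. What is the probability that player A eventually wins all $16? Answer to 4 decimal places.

With a fair step, P(i) = ½P(i−1) + ½P(i+1) with P(0)=0, P(16)=1 has the linear solution P(i) = i/16.
P(7) = 7/16 ≈ 0.4375.

0.4375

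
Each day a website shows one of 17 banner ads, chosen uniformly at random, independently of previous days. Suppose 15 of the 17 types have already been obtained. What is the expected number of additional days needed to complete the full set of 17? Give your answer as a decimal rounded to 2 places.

Starting from 15 distinct types, each trial gives a new one with probability (17−i)/17 when i types are held, so the wait for the next new type is 17/(17−i).
E = 17/2 + 17/1 = 51/2 ≈ 25.50.

25.50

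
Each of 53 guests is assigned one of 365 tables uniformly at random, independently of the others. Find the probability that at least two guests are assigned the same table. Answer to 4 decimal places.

0.9811

It's easier to compute the probability that all 53 are distinct.
P(all distinct) = 365/365 · 364/365 · ··· · 313/365 ≈ 0.0189.
So the probability of at least one match is 1 − 0.0189 = 0.9811.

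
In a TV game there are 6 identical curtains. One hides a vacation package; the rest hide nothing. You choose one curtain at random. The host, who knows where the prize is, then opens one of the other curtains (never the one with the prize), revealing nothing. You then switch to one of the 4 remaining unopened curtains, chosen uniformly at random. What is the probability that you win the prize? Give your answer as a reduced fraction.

5/24

Your original curtain holds the prize with probability 1/6, so the other 5 collectively hold it with probability 5/6.
The host can always find an empty curtain to open, so this doesn't change that 5/6; it is now spread over the 4 remaining unopened curtains.
P(win by switching) = (5/6) · (1/4) = 5/24.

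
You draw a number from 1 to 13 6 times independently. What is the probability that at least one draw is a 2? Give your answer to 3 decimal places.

0.381

P(no draw is a 2) = (12/13)^6 ≈ 0.619.
P(at least one) = 1 − 0.619 = 0.381.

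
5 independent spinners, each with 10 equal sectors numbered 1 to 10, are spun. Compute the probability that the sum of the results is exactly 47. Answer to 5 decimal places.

0.00035

There are 10^5 = 100000 equally likely outcomes.
The number of ordered 5-tuples from {1,…,10} summing to 47 is 35.
P(sum = 47) = 35/100000 = 7/20000 ≈ 0.00035.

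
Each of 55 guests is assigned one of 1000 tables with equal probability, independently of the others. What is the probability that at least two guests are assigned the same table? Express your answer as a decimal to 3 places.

0.780

It's easier to compute the probability that all 55 are distinct.
P(all distinct) = 1000/1000 · 999/1000 · ··· · 946/1000 ≈ 0.220.
So the probability of at least one match is 1 − 0.220 = 0.780.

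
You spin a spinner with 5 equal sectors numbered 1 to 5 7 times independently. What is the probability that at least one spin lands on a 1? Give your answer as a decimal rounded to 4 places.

0.7903

P(no spin lands on a 1) = (4/5)^7 ≈ 0.2097.
P(at least one) = 1 − 0.2097 = 0.7903.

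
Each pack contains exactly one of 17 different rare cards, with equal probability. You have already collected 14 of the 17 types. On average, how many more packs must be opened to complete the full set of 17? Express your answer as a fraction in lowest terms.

Starting from 14 distinct types, each trial gives a new one with probability (17−i)/17 when i types are held, so the wait for the next new type is 17/(17−i).
E = 17/3 + 17/2 + 17/1 = 187/6.

187/6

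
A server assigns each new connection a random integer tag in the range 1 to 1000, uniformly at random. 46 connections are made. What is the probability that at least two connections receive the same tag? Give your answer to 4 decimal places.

0.6504

It's easier to compute the probability that all 46 are distinct.
P(all distinct) = 1000/1000 · 999/1000 · ··· · 955/1000 ≈ 0.3496.
So the probability of at least one match is 1 − 0.3496 = 0.6504.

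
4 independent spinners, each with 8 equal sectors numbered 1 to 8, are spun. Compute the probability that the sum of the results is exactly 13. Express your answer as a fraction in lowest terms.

There are 8^4 = 4096 equally likely outcomes.
The number of ordered 4-tuples from {1,…,8} summing to 13 is 204.
P(sum = 13) = 204/4096 = 51/1024.

51/1024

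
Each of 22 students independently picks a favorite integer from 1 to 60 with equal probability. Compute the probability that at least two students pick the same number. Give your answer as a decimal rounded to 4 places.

0.9879

It's easier to compute the probability that all 22 are distinct.
P(all distinct) = 60/60 · 59/60 · ··· · 39/60 ≈ 0.0121.
So the probability of at least one match is 1 − 0.0121 = 0.9879.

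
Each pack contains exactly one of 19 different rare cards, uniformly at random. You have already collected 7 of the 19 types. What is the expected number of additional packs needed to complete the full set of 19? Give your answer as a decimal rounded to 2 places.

Starting from 7 distinct types, each trial gives a new one with probability (19−i)/19 when i types are held, so the wait for the next new type is 19/(19−i).
E = 19/12 + 19/11 + 19/10 + 19/9 + 19/8 + 19/7 + 19/6 + 19/5 + 19/4 + 19/3 + 19/2 + 19/1 = 1634399/27720 ≈ 58.96.

58.96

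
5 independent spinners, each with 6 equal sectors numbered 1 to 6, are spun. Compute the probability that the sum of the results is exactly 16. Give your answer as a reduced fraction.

245/2592

There are 6^5 = 7776 equally likely outcomes.
The number of ordered 5-tuples from {1,…,6} summing to 16 is 735.
P(sum = 16) = 735/7776 = 245/2592.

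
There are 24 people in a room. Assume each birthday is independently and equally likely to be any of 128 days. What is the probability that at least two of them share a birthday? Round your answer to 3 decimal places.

It's easier to compute the probability that all 24 are distinct.
P(all distinct) = 128/128 · 127/128 · ··· · 105/128 ≈ 0.100.
So the probability of at least one match is 1 − 0.100 = 0.900.

0.900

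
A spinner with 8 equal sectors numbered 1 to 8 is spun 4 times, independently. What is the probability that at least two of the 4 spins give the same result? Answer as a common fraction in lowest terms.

P(all 4 different) = 8/8 · 7/8 · ··· · 5/8 = 105/256.
P(at least two equal) = 1 − 105/256 = 151/256.

151/256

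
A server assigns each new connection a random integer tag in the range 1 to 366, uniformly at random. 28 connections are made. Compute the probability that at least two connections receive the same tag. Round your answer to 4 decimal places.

It's easier to compute the probability that all 28 are distinct.
P(all distinct) = 366/366 · 365/366 · ··· · 339/366 ≈ 0.3466.
So the probability of at least one match is 1 − 0.3466 = 0.6534.

0.6534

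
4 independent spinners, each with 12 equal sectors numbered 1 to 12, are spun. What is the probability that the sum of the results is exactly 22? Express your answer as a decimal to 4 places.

0.0479

There are 12^4 = 20736 equally likely outcomes.
The number of ordered 4-tuples from {1,…,12} summing to 22 is 994.
P(sum = 22) = 994/20736 = 497/10368 ≈ 0.0479.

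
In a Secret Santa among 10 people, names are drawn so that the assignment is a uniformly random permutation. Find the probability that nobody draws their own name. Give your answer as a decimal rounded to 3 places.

This is the derangement probability: permutations of 10 with no fixed point.
D(10) = 10! · (1 − 1/1! + 1/2! − ··· + (−1)^10/10!) = 1334961.
P = 1334961/3628800 = 16481/44800 ≈ 0.368.

0.368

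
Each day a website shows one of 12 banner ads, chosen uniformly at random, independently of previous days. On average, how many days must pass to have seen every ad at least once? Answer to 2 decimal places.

37.24

After i distinct types are collected, each trial gives a new one with probability (12−i)/12, so the expected wait for the next new type is 12/(12−i).
E = 12/12 + 12/11 + 12/10 + 12/9 + 12/8 + 12/7 + 12/6 + 12/5 + 12/4 + 12/3 + 12/2 + 12/1 = 86021/2310 ≈ 37.24.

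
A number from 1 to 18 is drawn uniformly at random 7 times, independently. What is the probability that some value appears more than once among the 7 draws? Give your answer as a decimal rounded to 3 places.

P(all 7 different) = 18/18 · 17/18 · ··· · 12/18 ≈ 0.262.
P(at least two equal) = 1 − 0.262 = 0.738.

0.738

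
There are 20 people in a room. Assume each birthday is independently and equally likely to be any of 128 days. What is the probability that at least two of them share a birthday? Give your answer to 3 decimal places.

It's easier to compute the probability that all 20 are distinct.
P(all distinct) = 128/128 · 127/128 · ··· · 109/128 ≈ 0.209.
So the probability of at least one match is 1 − 0.209 = 0.791.

0.791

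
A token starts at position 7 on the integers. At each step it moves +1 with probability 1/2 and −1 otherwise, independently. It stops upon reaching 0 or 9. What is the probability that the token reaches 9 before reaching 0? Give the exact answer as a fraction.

7/9

With a fair step, P(i) = ½P(i−1) + ½P(i+1) with P(0)=0, P(9)=1 has the linear solution P(i) = i/9.
P(7) = 7/9.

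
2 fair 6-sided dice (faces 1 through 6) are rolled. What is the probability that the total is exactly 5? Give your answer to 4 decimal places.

There are 6^2 = 36 equally likely outcomes.
The number of ordered 2-tuples from {1,…,6} summing to 5 is 4.
P(sum = 5) = 4/36 = 1/9 ≈ 0.1111.

0.1111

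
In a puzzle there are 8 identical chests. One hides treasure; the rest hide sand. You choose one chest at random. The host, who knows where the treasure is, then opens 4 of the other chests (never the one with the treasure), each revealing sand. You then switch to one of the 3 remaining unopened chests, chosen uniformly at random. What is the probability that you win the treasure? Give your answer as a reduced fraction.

Your original chest holds the treasure with probability 1/8, so the other 7 collectively hold it with probability 7/8.
The host can always find 4 empty chests to open, so the reveals don't change that 7/8; it is now spread over the 3 remaining unopened chests.
P(win by switching) = (7/8) · (1/3) = 7/24.

7/24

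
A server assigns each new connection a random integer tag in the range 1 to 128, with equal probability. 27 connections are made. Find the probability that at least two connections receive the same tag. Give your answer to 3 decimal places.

It's easier to compute the probability that all 27 are distinct.
P(all distinct) = 128/128 · 127/128 · ··· · 102/128 ≈ 0.052.
So the probability of at least one match is 1 − 0.052 = 0.948.

0.948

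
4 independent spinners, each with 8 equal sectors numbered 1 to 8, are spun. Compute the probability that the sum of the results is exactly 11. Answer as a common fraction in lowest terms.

There are 8^4 = 4096 equally likely outcomes.
The number of ordered 4-tuples from {1,…,8} summing to 11 is 120.
P(sum = 11) = 120/4096 = 15/512.

15/512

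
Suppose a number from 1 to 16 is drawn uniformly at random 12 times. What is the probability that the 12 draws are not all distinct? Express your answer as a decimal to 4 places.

P(all 12 different) = 16/16 · 15/16 · ··· · 5/16 ≈ 0.0031.
P(at least two equal) = 1 − 0.0031 = 0.9969.

0.9969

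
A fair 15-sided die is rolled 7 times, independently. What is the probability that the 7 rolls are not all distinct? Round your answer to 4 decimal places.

P(all 7 different) = 15/15 · 14/15 · ··· · 9/15 ≈ 0.1898.
P(at least two equal) = 1 − 0.1898 = 0.8102.

0.8102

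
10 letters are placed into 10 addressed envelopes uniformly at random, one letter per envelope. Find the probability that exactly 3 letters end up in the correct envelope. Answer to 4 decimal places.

0.0613

Choose which 3 of the 10 are fixed: C(10,3) = 120 ways.
The remaining 7 must have no fixed point: D(7) = 1854.
P = 120·1854/3628800 = 103/1680 ≈ 0.0613.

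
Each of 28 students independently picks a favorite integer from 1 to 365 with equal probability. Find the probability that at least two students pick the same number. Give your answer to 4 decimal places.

It's easier to compute the probability that all 28 are distinct.
P(all distinct) = 365/365 · 364/365 · ··· · 338/365 ≈ 0.3455.
So the probability of at least one match is 1 − 0.3455 = 0.6545.

0.6545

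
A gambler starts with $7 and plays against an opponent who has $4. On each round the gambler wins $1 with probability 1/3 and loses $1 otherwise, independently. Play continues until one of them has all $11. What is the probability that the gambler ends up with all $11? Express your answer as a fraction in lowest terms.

Let r = q/p = (2/3)/(1/3) = 2. The recurrence P(i) = p·P(i+1) + q·P(i−1) with P(0)=0, P(11)=1 gives P(i) = (1 − r^i)/(1 − r^11).
P(7) = (1 − (2)^7) / (1 − (2)^11) = 127/2047.

127/2047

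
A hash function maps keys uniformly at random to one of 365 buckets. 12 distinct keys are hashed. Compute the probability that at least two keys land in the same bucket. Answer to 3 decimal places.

It's easier to compute the probability that all 12 are distinct.
P(all distinct) = 365/365 · 364/365 · ··· · 354/365 ≈ 0.833.
So the probability of at least one match is 1 − 0.833 = 0.167.

0.167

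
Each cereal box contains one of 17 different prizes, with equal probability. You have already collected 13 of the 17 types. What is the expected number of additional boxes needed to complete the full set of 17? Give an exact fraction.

Starting from 13 distinct types, each trial gives a new one with probability (17−i)/17 when i types are held, so the wait for the next new type is 17/(17−i).
E = 17/4 + 17/3 + 17/2 + 17/1 = 425/12.

425/12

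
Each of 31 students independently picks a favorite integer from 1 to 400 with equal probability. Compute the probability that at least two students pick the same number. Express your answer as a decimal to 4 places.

0.6968

It's easier to compute the probability that all 31 are distinct.
P(all distinct) = 400/400 · 399/400 · ··· · 370/400 ≈ 0.3032.
So the probability of at least one match is 1 − 0.3032 = 0.6968.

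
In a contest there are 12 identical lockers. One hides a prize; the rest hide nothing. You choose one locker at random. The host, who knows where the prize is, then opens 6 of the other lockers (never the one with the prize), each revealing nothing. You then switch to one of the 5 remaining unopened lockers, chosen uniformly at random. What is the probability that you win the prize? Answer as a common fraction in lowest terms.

11/60

Your original locker holds the prize with probability 1/12, so the other 11 collectively hold it with probability 11/12.
The host can always find 6 empty lockers to open, so the reveals don't change that 11/12; it is now spread over the 5 remaining unopened lockers.
P(win by switching) = (11/12) · (1/5) = 11/60.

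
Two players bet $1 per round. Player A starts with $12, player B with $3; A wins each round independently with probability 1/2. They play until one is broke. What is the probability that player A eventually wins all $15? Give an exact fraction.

4/5

With a fair step, P(i) = ½P(i−1) + ½P(i+1) with P(0)=0, P(15)=1 has the linear solution P(i) = i/15.
P(12) = 12/15 = 4/5.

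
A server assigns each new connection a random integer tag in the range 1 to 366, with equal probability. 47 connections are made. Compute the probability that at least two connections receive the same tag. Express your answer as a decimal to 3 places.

0.954

It's easier to compute the probability that all 47 are distinct.
P(all distinct) = 366/366 · 365/366 · ··· · 320/366 ≈ 0.046.
So the probability of at least one match is 1 − 0.046 = 0.954.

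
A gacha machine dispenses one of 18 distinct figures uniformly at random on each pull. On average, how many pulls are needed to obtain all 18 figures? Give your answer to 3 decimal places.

After i distinct types are collected, each trial gives a new one with probability (18−i)/18, so the expected wait for the next new type is 18/(18−i).
E = 18/18 + 18/17 + 18/16 + 18/15 + 18/14 + 18/13 + 18/12 + 18/11 + 18/10 + 18/9 + 18/8 + 18/7 + 18/6 + 18/5 + 18/4 + 18/3 + 18/2 + 18/1 = 42822903/680680 ≈ 62.912.

62.912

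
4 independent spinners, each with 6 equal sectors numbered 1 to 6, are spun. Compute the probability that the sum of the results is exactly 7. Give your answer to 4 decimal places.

0.0154

There are 6^4 = 1296 equally likely outcomes.
The number of ordered 4-tuples from {1,…,6} summing to 7 is 20.
P(sum = 7) = 20/1296 = 5/324 ≈ 0.0154.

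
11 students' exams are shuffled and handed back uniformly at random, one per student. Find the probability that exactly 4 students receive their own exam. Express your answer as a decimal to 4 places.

Choose which 4 of the 11 are fixed: C(11,4) = 330 ways.
The remaining 7 must have no fixed point: D(7) = 1854.
P = 330·1854/39916800 = 103/6720 ≈ 0.0153.

0.0153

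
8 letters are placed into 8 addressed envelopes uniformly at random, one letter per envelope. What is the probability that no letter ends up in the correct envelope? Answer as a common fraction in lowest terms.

2119/5760

This is the derangement probability: permutations of 8 with no fixed point.
D(8) = 8! · (1 − 1/1! + 1/2! − ··· + (−1)^8/8!) = 14833.
P = 14833/40320 = 2119/5760.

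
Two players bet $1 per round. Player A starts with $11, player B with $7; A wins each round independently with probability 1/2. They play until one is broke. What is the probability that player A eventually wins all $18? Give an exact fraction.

With a fair step, P(i) = ½P(i−1) + ½P(i+1) with P(0)=0, P(18)=1 has the linear solution P(i) = i/18.
P(11) = 11/18.

11/18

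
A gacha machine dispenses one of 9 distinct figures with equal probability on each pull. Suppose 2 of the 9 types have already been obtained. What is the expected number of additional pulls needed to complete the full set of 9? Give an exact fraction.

3267/140

Starting from 2 distinct types, each trial gives a new one with probability (9−i)/9 when i types are held, so the wait for the next new type is 9/(9−i).
E = 9/7 + 9/6 + 9/5 + 9/4 + 9/3 + 9/2 + 9/1 = 3267/140.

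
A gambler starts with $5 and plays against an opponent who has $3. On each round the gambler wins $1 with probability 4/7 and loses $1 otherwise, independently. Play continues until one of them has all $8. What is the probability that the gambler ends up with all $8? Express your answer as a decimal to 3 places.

Let r = q/p = (3/7)/(4/7) = 3/4. The recurrence P(i) = p·P(i+1) + q·P(i−1) with P(0)=0, P(8)=1 gives P(i) = (1 − r^i)/(1 − r^8).
P(5) = (1 − (3/4)^5) / (1 − (3/4)^8) = 49984/58975 ≈ 0.848.

0.848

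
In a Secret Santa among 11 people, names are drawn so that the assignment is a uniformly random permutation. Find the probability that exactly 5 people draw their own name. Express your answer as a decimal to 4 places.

Choose which 5 of the 11 are fixed: C(11,5) = 462 ways.
The remaining 6 must have no fixed point: D(6) = 265.
P = 462·265/39916800 = 53/17280 ≈ 0.0031.

0.0031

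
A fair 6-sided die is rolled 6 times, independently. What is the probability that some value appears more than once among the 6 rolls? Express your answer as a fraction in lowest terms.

319/324

P(all 6 different) = 6/6 · 5/6 · ··· · 1/6 = 5/324.
P(at least two equal) = 1 − 5/324 = 319/324.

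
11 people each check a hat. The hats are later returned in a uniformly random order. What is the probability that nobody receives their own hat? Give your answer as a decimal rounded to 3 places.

This is the derangement probability: permutations of 11 with no fixed point.
D(11) = 11! · (1 − 1/1! + 1/2! − ··· + (−1)^11/11!) = 14684570.
P = 14684570/39916800 = 1468457/3991680 ≈ 0.368.

0.368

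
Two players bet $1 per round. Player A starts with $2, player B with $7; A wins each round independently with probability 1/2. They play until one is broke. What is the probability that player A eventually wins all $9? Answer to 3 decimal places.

With a fair step, P(i) = ½P(i−1) + ½P(i+1) with P(0)=0, P(9)=1 has the linear solution P(i) = i/9.
P(2) = 2/9 ≈ 0.222.

0.222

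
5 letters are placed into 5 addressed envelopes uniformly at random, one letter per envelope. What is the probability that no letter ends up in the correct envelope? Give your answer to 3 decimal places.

This is the derangement probability: permutations of 5 with no fixed point.
D(5) = 5! · (1 − 1/1! + 1/2! − ··· + (−1)^5/5!) = 44.
P = 44/120 = 11/30 ≈ 0.367.

0.367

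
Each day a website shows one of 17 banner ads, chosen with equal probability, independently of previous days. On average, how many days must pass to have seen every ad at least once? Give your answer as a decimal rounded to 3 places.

58.472

After i distinct types are collected, each trial gives a new one with probability (17−i)/17, so the expected wait for the next new type is 17/(17−i).
E = 17/17 + 17/16 + 17/15 + 17/14 + 17/13 + 17/12 + 17/11 + 17/10 + 17/9 + 17/8 + 17/7 + 17/6 + 17/5 + 17/4 + 17/3 + 17/2 + 17/1 = 42142223/720720 ≈ 58.472.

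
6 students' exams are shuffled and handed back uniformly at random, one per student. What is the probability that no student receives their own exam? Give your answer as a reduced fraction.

53/144

This is the derangement probability: permutations of 6 with no fixed point.
D(6) = 6! · (1 − 1/1! + 1/2! − ··· + (−1)^6/6!) = 265.
P = 265/720 = 53/144.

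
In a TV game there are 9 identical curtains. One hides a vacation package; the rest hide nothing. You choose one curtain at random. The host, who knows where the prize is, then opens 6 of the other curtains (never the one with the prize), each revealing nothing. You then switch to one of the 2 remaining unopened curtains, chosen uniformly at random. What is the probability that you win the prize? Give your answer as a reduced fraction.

4/9

Your original curtain holds the prize with probability 1/9, so the other 8 collectively hold it with probability 8/9.
The host can always find 6 empty curtains to open, so the reveals don't change that 8/9; it is now spread over the 2 remaining unopened curtains.
P(win by switching) = (8/9) · (1/2) = 4/9.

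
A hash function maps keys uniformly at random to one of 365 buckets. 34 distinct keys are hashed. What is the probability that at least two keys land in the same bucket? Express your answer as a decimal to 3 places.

It's easier to compute the probability that all 34 are distinct.
P(all distinct) = 365/365 · 364/365 · ··· · 332/365 ≈ 0.205.
So the probability of at least one match is 1 − 0.205 = 0.795.

0.795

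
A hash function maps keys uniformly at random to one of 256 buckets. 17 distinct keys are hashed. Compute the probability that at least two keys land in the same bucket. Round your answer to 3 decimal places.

0.419

It's easier to compute the probability that all 17 are distinct.
P(all distinct) = 256/256 · 255/256 · ··· · 240/256 ≈ 0.581.
So the probability of at least one match is 1 − 0.581 = 0.419.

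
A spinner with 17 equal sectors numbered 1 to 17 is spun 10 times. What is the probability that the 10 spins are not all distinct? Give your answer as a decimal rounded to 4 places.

P(all 10 different) = 17/17 · 16/17 · ··· · 8/17 ≈ 0.0350.
P(at least two equal) = 1 − 0.0350 = 0.9650.

0.9650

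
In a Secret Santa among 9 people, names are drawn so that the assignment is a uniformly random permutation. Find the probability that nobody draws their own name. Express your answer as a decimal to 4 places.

0.3679

This is the derangement probability: permutations of 9 with no fixed point.
D(9) = 9! · (1 − 1/1! + 1/2! − ··· + (−1)^9/9!) = 133496.
P = 133496/362880 = 16687/45360 ≈ 0.3679.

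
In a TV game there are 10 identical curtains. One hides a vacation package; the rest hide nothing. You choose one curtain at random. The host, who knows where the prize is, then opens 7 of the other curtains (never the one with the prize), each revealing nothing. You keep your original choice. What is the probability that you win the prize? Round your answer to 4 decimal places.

0.1000

The host can always open 7 empty curtains regardless of your choice, so the reveals give no information about your original curtain.
P(win by staying) = 1/10 ≈ 0.1000.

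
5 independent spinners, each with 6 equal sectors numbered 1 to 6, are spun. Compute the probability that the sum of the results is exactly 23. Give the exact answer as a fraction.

There are 6^5 = 7776 equally likely outcomes.
The number of ordered 5-tuples from {1,…,6} summing to 23 is 305.
P(sum = 23) = 305/7776.

305/7776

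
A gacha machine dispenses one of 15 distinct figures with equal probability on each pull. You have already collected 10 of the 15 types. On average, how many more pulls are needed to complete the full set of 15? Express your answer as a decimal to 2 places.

34.25

Starting from 10 distinct types, each trial gives a new one with probability (15−i)/15 when i types are held, so the wait for the next new type is 15/(15−i).
E = 15/5 + 15/4 + 15/3 + 15/2 + 15/1 = 137/4 ≈ 34.25.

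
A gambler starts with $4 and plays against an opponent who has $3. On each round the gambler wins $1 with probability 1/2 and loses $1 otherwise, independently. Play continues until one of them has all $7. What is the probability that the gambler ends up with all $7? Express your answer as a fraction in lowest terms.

4/7

With a fair step, P(i) = ½P(i−1) + ½P(i+1) with P(0)=0, P(7)=1 has the linear solution P(i) = i/7.
P(4) = 4/7.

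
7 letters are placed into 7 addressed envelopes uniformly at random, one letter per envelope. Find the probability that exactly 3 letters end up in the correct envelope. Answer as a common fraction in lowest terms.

1/16

Choose which 3 of the 7 are fixed: C(7,3) = 35 ways.
The remaining 4 must have no fixed point: D(4) = 9.
P = 35·9/5040 = 1/16.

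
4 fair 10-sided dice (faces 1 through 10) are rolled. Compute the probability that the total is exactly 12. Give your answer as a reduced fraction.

There are 10^4 = 10000 equally likely outcomes.
The number of ordered 4-tuples from {1,…,10} summing to 12 is 165.
P(sum = 12) = 165/10000 = 33/2000.

33/2000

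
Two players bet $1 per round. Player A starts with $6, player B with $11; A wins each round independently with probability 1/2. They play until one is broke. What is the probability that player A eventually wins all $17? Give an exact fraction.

With a fair step, P(i) = ½P(i−1) + ½P(i+1) with P(0)=0, P(17)=1 has the linear solution P(i) = i/17.
P(6) = 6/17.

6/17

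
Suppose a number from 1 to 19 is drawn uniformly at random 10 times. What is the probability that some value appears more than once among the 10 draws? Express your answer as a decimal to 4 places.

P(all 10 different) = 19/19 · 18/19 · ··· · 10/19 ≈ 0.0547.
P(at least two equal) = 1 − 0.0547 = 0.9453.

0.9453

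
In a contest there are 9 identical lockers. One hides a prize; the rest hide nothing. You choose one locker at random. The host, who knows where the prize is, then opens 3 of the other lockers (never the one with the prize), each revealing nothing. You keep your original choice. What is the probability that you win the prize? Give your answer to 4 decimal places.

0.1111

The host can always open 3 empty lockers regardless of your choice, so the reveals give no information about your original locker.
P(win by staying) = 1/9 ≈ 0.1111.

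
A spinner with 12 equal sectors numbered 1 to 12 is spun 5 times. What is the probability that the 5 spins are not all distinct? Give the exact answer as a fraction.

89/144

P(all 5 different) = 12/12 · 11/12 · ··· · 8/12 = 55/144.
P(at least two equal) = 1 − 55/144 = 89/144.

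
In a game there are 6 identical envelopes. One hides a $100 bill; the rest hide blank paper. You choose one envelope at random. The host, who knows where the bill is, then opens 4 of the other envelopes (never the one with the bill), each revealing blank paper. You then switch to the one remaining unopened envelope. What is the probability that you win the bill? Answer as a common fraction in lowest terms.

Your original envelope holds the bill with probability 1/6, so the other 5 collectively hold it with probability 5/6.
The host can always find 4 empty envelopes to open, so the reveals don't change that 5/6; it is now spread over the 1 remaining unopened envelope.
P(win by switching) = (5/6) · (1/1) = 5/6.

5/6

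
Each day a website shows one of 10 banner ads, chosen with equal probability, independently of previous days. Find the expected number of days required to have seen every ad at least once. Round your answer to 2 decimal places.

29.29

After i distinct types are collected, each trial gives a new one with probability (10−i)/10, so the expected wait for the next new type is 10/(10−i).
E = 10/10 + 10/9 + 10/8 + 10/7 + 10/6 + 10/5 + 10/4 + 10/3 + 10/2 + 10/1 = 7381/252 ≈ 29.29.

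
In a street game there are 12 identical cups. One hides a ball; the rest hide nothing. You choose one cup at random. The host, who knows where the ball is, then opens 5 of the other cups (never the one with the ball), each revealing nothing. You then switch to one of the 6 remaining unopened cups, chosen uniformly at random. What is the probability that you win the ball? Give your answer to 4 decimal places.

Your original cup holds the ball with probability 1/12, so the other 11 collectively hold it with probability 11/12.
The host can always find 5 empty cups to open, so the reveals don't change that 11/12; it is now spread over the 6 remaining unopened cups.
P(win by switching) = (11/12) · (1/6) = 11/72 ≈ 0.1528.

0.1528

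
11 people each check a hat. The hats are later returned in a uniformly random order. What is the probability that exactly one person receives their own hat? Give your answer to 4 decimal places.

Choose which one is fixed: C(11,1) = 11 ways.
The remaining 10 must have no fixed point: D(10) = 1334961.
P = 11·1334961/39916800 = 16481/44800 ≈ 0.3679.

0.3679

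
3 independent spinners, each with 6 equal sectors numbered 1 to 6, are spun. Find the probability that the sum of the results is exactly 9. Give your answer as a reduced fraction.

25/216

There are 6^3 = 216 equally likely outcomes.
The number of ordered 3-tuples from {1,…,6} summing to 9 is 25.
P(sum = 9) = 25/216.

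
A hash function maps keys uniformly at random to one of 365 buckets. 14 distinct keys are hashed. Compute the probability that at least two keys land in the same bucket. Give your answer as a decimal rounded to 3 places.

0.223

It's easier to compute the probability that all 14 are distinct.
P(all distinct) = 365/365 · 364/365 · ··· · 352/365 ≈ 0.777.
So the probability of at least one match is 1 − 0.777 = 0.223.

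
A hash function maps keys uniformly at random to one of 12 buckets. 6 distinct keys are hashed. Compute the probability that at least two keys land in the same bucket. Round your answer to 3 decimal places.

0.777

It's easier to compute the probability that all 6 are distinct.
P(all distinct) = 12/12 · 11/12 · ··· · 7/12 ≈ 0.223.
So the probability of at least one match is 1 − 0.223 = 0.777.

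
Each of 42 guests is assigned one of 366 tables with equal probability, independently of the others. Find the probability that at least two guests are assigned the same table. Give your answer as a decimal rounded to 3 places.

0.913

It's easier to compute the probability that all 42 are distinct.
P(all distinct) = 366/366 · 365/366 · ··· · 325/366 ≈ 0.087.
So the probability of at least one match is 1 − 0.087 = 0.913.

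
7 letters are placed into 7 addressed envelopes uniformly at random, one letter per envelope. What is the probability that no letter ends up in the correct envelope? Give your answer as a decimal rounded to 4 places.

0.3679

This is the derangement probability: permutations of 7 with no fixed point.
D(7) = 7! · (1 − 1/1! + 1/2! − ··· + (−1)^7/7!) = 1854.
P = 1854/5040 = 103/280 ≈ 0.3679.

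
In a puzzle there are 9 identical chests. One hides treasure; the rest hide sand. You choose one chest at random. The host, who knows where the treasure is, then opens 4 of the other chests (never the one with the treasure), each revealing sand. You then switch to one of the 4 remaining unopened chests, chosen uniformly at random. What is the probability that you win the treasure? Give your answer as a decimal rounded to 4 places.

0.2222

Your original chest holds the treasure with probability 1/9, so the other 8 collectively hold it with probability 8/9.
The host can always find 4 empty chests to open, so the reveals don't change that 8/9; it is now spread over the 4 remaining unopened chests.
P(win by switching) = (8/9) · (1/4) = 2/9 ≈ 0.2222.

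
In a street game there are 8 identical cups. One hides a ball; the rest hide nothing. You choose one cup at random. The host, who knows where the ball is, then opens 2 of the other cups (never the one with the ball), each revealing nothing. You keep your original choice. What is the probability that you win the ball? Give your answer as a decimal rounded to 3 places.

0.125

The host can always open 2 empty cups regardless of your choice, so the reveals give no information about your original cup.
P(win by staying) = 1/8 ≈ 0.125.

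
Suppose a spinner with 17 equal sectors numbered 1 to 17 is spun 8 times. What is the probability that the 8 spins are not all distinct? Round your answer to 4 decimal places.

0.8595

P(all 8 different) = 17/17 · 16/17 · ··· · 10/17 ≈ 0.1405.
P(at least two equal) = 1 − 0.1405 = 0.8595.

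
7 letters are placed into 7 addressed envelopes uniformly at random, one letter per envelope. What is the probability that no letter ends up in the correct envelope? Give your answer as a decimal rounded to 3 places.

0.368

This is the derangement probability: permutations of 7 with no fixed point.
D(7) = 7! · (1 − 1/1! + 1/2! − ··· + (−1)^7/7!) = 1854.
P = 1854/5040 = 103/280 ≈ 0.368.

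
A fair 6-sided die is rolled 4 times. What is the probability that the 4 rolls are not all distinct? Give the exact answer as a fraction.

13/18

P(all 4 different) = 6/6 · 5/6 · ··· · 3/6 = 5/18.
P(at least two equal) = 1 − 5/18 = 13/18.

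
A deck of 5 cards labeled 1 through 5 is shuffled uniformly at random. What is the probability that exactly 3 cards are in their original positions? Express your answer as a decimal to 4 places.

0.0833

Choose which 3 of the 5 are fixed: C(5,3) = 10 ways.
The remaining 2 must have no fixed point: D(2) = 1.
P = 10·1/120 = 1/12 ≈ 0.0833.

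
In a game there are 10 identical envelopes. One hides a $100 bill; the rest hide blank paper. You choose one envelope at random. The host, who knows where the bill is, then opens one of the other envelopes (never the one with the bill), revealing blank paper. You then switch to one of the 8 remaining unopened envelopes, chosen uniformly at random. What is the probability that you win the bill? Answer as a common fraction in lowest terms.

9/80

Your original envelope holds the bill with probability 1/10, so the other 9 collectively hold it with probability 9/10.
The host can always find an empty envelope to open, so this doesn't change that 9/10; it is now spread over the 8 remaining unopened envelopes.
P(win by switching) = (9/10) · (1/8) = 9/80.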